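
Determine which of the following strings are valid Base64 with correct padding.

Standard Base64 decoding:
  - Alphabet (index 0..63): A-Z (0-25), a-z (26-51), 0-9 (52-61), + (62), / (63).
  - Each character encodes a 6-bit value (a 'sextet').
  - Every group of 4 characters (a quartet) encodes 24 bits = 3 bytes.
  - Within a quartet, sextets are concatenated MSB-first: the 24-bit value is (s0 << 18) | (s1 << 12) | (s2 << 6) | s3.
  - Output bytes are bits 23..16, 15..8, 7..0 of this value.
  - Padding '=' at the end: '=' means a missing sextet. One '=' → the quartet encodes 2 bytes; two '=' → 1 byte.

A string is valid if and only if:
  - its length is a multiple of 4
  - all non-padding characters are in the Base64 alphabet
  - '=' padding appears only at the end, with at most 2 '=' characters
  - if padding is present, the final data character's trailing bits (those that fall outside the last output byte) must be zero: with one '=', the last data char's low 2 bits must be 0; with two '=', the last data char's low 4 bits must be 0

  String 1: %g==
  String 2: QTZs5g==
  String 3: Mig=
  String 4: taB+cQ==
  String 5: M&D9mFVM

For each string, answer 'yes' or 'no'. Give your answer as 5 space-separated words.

Answer: no yes yes yes no

Derivation:
String 1: '%g==' → invalid (bad char(s): ['%'])
String 2: 'QTZs5g==' → valid
String 3: 'Mig=' → valid
String 4: 'taB+cQ==' → valid
String 5: 'M&D9mFVM' → invalid (bad char(s): ['&'])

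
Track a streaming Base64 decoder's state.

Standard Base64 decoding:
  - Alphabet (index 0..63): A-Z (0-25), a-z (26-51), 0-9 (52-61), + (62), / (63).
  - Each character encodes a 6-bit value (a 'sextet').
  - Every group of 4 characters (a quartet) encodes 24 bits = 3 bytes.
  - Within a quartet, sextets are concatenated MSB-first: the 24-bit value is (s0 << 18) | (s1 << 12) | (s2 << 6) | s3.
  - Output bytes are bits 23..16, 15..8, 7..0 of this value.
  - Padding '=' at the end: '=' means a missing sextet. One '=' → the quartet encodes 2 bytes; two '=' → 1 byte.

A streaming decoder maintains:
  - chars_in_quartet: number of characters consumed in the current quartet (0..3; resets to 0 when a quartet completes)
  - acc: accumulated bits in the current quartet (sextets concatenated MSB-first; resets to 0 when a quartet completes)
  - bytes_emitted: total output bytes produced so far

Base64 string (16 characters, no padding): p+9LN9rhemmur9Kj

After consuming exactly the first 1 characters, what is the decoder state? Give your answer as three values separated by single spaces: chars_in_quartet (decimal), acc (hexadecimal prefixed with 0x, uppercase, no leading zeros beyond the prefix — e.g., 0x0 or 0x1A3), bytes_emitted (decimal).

After char 0 ('p'=41): chars_in_quartet=1 acc=0x29 bytes_emitted=0

Answer: 1 0x29 0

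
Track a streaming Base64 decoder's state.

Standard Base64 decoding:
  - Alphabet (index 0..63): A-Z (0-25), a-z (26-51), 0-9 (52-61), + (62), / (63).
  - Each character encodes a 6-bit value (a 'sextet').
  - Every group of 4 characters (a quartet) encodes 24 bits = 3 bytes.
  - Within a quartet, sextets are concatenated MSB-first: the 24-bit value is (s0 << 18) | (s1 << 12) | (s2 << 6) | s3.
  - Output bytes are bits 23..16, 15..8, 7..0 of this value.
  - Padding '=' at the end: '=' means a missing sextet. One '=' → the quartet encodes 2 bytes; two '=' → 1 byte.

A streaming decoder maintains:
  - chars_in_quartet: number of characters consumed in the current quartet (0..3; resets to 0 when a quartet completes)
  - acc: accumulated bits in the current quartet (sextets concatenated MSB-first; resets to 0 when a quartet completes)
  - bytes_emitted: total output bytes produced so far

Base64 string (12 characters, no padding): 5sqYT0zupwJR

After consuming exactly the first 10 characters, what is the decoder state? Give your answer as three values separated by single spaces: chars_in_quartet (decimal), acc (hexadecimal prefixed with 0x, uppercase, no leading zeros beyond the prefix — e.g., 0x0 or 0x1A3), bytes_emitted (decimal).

Answer: 2 0xA70 6

Derivation:
After char 0 ('5'=57): chars_in_quartet=1 acc=0x39 bytes_emitted=0
After char 1 ('s'=44): chars_in_quartet=2 acc=0xE6C bytes_emitted=0
After char 2 ('q'=42): chars_in_quartet=3 acc=0x39B2A bytes_emitted=0
After char 3 ('Y'=24): chars_in_quartet=4 acc=0xE6CA98 -> emit E6 CA 98, reset; bytes_emitted=3
After char 4 ('T'=19): chars_in_quartet=1 acc=0x13 bytes_emitted=3
After char 5 ('0'=52): chars_in_quartet=2 acc=0x4F4 bytes_emitted=3
After char 6 ('z'=51): chars_in_quartet=3 acc=0x13D33 bytes_emitted=3
After char 7 ('u'=46): chars_in_quartet=4 acc=0x4F4CEE -> emit 4F 4C EE, reset; bytes_emitted=6
After char 8 ('p'=41): chars_in_quartet=1 acc=0x29 bytes_emitted=6
After char 9 ('w'=48): chars_in_quartet=2 acc=0xA70 bytes_emitted=6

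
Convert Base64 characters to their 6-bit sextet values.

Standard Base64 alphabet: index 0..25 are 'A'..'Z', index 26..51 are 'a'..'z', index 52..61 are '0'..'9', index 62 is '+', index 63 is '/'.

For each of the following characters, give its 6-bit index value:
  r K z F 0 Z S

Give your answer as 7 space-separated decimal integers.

Answer: 43 10 51 5 52 25 18

Derivation:
'r': a..z range, 26 + ord('r') − ord('a') = 43
'K': A..Z range, ord('K') − ord('A') = 10
'z': a..z range, 26 + ord('z') − ord('a') = 51
'F': A..Z range, ord('F') − ord('A') = 5
'0': 0..9 range, 52 + ord('0') − ord('0') = 52
'Z': A..Z range, ord('Z') − ord('A') = 25
'S': A..Z range, ord('S') − ord('A') = 18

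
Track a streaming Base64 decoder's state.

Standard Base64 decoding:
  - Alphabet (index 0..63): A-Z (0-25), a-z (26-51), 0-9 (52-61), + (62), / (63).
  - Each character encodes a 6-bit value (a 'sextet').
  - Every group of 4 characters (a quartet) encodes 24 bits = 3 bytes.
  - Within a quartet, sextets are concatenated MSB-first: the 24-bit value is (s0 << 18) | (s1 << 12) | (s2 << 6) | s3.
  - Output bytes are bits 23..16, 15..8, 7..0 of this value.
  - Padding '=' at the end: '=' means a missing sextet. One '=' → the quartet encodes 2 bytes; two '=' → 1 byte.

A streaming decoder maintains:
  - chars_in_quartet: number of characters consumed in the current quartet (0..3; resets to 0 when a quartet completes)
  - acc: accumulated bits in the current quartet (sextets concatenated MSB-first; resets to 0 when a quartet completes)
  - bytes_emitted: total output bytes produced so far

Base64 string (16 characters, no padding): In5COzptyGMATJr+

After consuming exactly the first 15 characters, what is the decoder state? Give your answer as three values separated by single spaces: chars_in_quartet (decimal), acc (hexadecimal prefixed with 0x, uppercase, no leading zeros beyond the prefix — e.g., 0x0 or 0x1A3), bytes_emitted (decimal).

After char 0 ('I'=8): chars_in_quartet=1 acc=0x8 bytes_emitted=0
After char 1 ('n'=39): chars_in_quartet=2 acc=0x227 bytes_emitted=0
After char 2 ('5'=57): chars_in_quartet=3 acc=0x89F9 bytes_emitted=0
After char 3 ('C'=2): chars_in_quartet=4 acc=0x227E42 -> emit 22 7E 42, reset; bytes_emitted=3
After char 4 ('O'=14): chars_in_quartet=1 acc=0xE bytes_emitted=3
After char 5 ('z'=51): chars_in_quartet=2 acc=0x3B3 bytes_emitted=3
After char 6 ('p'=41): chars_in_quartet=3 acc=0xECE9 bytes_emitted=3
After char 7 ('t'=45): chars_in_quartet=4 acc=0x3B3A6D -> emit 3B 3A 6D, reset; bytes_emitted=6
After char 8 ('y'=50): chars_in_quartet=1 acc=0x32 bytes_emitted=6
After char 9 ('G'=6): chars_in_quartet=2 acc=0xC86 bytes_emitted=6
After char 10 ('M'=12): chars_in_quartet=3 acc=0x3218C bytes_emitted=6
After char 11 ('A'=0): chars_in_quartet=4 acc=0xC86300 -> emit C8 63 00, reset; bytes_emitted=9
After char 12 ('T'=19): chars_in_quartet=1 acc=0x13 bytes_emitted=9
After char 13 ('J'=9): chars_in_quartet=2 acc=0x4C9 bytes_emitted=9
After char 14 ('r'=43): chars_in_quartet=3 acc=0x1326B bytes_emitted=9

Answer: 3 0x1326B 9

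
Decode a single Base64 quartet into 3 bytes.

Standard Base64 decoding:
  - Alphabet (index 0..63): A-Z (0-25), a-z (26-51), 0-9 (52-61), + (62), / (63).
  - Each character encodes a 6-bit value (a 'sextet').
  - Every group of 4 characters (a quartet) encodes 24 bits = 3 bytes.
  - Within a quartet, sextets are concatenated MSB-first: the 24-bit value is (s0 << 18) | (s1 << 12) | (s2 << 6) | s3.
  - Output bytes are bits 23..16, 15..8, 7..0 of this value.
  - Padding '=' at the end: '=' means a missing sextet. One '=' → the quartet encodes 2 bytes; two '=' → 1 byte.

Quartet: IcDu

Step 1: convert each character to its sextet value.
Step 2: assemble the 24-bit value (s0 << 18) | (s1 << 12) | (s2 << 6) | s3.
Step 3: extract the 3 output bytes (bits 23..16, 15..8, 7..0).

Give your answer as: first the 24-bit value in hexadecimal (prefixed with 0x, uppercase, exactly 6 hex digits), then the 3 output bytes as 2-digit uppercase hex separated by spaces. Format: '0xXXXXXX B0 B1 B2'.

Sextets: I=8, c=28, D=3, u=46
24-bit: (8<<18) | (28<<12) | (3<<6) | 46
      = 0x200000 | 0x01C000 | 0x0000C0 | 0x00002E
      = 0x21C0EE
Bytes: (v>>16)&0xFF=21, (v>>8)&0xFF=C0, v&0xFF=EE

Answer: 0x21C0EE 21 C0 EE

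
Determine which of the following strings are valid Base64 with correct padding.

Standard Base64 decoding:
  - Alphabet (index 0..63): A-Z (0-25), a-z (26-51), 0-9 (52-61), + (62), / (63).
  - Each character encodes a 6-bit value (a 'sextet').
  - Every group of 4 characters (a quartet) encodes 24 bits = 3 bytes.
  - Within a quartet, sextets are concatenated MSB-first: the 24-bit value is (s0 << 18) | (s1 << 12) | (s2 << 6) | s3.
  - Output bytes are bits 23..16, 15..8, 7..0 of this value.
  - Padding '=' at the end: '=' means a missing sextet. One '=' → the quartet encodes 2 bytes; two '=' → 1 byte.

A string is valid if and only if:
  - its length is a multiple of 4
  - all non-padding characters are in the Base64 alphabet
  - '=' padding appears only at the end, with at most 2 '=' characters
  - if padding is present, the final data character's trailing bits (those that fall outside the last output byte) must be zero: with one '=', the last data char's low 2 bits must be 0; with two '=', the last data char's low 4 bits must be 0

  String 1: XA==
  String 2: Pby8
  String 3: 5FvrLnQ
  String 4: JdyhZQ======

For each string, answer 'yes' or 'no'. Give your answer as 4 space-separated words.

Answer: yes yes no no

Derivation:
String 1: 'XA==' → valid
String 2: 'Pby8' → valid
String 3: '5FvrLnQ' → invalid (len=7 not mult of 4)
String 4: 'JdyhZQ======' → invalid (6 pad chars (max 2))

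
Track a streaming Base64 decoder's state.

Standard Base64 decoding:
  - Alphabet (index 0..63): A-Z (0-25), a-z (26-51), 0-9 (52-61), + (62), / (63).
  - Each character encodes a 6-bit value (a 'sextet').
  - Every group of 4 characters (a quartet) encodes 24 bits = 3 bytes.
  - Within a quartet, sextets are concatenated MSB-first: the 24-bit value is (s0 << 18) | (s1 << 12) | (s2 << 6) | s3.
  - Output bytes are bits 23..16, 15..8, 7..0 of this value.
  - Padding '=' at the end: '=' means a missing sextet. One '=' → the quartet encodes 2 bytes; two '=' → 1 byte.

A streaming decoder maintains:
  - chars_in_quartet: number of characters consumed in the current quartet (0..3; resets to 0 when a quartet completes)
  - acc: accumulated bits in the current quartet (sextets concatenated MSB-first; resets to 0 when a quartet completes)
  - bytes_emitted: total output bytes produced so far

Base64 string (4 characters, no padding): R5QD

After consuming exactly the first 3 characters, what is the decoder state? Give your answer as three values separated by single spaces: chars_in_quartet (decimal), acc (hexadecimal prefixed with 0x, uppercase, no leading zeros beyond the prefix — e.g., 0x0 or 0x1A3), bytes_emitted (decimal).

After char 0 ('R'=17): chars_in_quartet=1 acc=0x11 bytes_emitted=0
After char 1 ('5'=57): chars_in_quartet=2 acc=0x479 bytes_emitted=0
After char 2 ('Q'=16): chars_in_quartet=3 acc=0x11E50 bytes_emitted=0

Answer: 3 0x11E50 0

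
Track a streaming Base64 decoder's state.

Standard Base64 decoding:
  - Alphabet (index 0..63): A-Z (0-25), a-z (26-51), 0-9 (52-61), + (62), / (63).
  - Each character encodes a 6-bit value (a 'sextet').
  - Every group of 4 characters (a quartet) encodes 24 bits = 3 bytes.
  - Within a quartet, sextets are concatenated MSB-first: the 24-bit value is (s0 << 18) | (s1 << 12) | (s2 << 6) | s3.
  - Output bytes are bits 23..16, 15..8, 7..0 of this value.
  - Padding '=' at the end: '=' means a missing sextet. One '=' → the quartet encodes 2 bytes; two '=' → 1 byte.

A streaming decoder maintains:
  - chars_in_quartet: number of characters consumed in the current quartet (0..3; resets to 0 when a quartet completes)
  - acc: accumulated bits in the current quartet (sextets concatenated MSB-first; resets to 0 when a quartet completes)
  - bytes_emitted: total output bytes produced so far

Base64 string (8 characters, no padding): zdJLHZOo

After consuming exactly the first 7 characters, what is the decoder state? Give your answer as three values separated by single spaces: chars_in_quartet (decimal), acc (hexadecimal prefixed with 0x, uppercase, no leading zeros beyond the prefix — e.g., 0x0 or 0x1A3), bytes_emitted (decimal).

Answer: 3 0x764E 3

Derivation:
After char 0 ('z'=51): chars_in_quartet=1 acc=0x33 bytes_emitted=0
After char 1 ('d'=29): chars_in_quartet=2 acc=0xCDD bytes_emitted=0
After char 2 ('J'=9): chars_in_quartet=3 acc=0x33749 bytes_emitted=0
After char 3 ('L'=11): chars_in_quartet=4 acc=0xCDD24B -> emit CD D2 4B, reset; bytes_emitted=3
After char 4 ('H'=7): chars_in_quartet=1 acc=0x7 bytes_emitted=3
After char 5 ('Z'=25): chars_in_quartet=2 acc=0x1D9 bytes_emitted=3
After char 6 ('O'=14): chars_in_quartet=3 acc=0x764E bytes_emitted=3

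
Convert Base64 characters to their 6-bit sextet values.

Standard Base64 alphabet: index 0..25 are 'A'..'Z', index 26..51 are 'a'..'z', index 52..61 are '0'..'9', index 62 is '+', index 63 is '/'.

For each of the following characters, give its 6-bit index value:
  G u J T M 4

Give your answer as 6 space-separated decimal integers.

Answer: 6 46 9 19 12 56

Derivation:
'G': A..Z range, ord('G') − ord('A') = 6
'u': a..z range, 26 + ord('u') − ord('a') = 46
'J': A..Z range, ord('J') − ord('A') = 9
'T': A..Z range, ord('T') − ord('A') = 19
'M': A..Z range, ord('M') − ord('A') = 12
'4': 0..9 range, 52 + ord('4') − ord('0') = 56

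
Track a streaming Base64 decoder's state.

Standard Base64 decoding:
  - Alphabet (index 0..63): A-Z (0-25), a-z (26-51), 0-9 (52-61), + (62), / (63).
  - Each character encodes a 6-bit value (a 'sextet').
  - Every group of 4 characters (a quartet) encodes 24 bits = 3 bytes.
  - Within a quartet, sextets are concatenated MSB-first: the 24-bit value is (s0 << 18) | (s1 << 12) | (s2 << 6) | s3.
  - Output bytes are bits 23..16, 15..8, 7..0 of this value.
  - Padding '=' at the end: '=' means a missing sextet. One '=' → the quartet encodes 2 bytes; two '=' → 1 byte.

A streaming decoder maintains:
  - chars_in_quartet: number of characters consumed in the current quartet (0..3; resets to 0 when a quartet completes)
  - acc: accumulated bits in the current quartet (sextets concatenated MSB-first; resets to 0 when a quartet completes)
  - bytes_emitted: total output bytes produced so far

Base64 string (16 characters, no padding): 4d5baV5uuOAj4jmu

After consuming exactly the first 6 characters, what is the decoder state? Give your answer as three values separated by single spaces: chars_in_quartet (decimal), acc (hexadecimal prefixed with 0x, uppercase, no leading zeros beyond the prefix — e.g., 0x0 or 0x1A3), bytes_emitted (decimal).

Answer: 2 0x695 3

Derivation:
After char 0 ('4'=56): chars_in_quartet=1 acc=0x38 bytes_emitted=0
After char 1 ('d'=29): chars_in_quartet=2 acc=0xE1D bytes_emitted=0
After char 2 ('5'=57): chars_in_quartet=3 acc=0x38779 bytes_emitted=0
After char 3 ('b'=27): chars_in_quartet=4 acc=0xE1DE5B -> emit E1 DE 5B, reset; bytes_emitted=3
After char 4 ('a'=26): chars_in_quartet=1 acc=0x1A bytes_emitted=3
After char 5 ('V'=21): chars_in_quartet=2 acc=0x695 bytes_emitted=3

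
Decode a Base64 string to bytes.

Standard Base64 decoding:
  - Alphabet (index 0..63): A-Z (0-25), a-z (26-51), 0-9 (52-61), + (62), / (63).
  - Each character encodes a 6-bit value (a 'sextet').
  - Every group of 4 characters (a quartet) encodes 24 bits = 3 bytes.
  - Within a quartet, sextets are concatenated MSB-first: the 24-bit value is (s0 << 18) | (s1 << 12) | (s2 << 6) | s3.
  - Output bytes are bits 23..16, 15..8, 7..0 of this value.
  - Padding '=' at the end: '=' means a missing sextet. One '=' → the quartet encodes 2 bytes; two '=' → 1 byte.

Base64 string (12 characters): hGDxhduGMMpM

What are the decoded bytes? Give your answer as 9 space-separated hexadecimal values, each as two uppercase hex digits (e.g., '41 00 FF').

Answer: 84 60 F1 85 DB 86 30 CA 4C

Derivation:
After char 0 ('h'=33): chars_in_quartet=1 acc=0x21 bytes_emitted=0
After char 1 ('G'=6): chars_in_quartet=2 acc=0x846 bytes_emitted=0
After char 2 ('D'=3): chars_in_quartet=3 acc=0x21183 bytes_emitted=0
After char 3 ('x'=49): chars_in_quartet=4 acc=0x8460F1 -> emit 84 60 F1, reset; bytes_emitted=3
After char 4 ('h'=33): chars_in_quartet=1 acc=0x21 bytes_emitted=3
After char 5 ('d'=29): chars_in_quartet=2 acc=0x85D bytes_emitted=3
After char 6 ('u'=46): chars_in_quartet=3 acc=0x2176E bytes_emitted=3
After char 7 ('G'=6): chars_in_quartet=4 acc=0x85DB86 -> emit 85 DB 86, reset; bytes_emitted=6
After char 8 ('M'=12): chars_in_quartet=1 acc=0xC bytes_emitted=6
After char 9 ('M'=12): chars_in_quartet=2 acc=0x30C bytes_emitted=6
After char 10 ('p'=41): chars_in_quartet=3 acc=0xC329 bytes_emitted=6
After char 11 ('M'=12): chars_in_quartet=4 acc=0x30CA4C -> emit 30 CA 4C, reset; bytes_emitted=9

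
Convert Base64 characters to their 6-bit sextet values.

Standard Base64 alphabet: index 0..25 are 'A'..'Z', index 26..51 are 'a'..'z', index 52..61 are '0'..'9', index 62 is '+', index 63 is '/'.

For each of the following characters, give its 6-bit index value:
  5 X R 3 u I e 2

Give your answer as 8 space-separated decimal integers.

'5': 0..9 range, 52 + ord('5') − ord('0') = 57
'X': A..Z range, ord('X') − ord('A') = 23
'R': A..Z range, ord('R') − ord('A') = 17
'3': 0..9 range, 52 + ord('3') − ord('0') = 55
'u': a..z range, 26 + ord('u') − ord('a') = 46
'I': A..Z range, ord('I') − ord('A') = 8
'e': a..z range, 26 + ord('e') − ord('a') = 30
'2': 0..9 range, 52 + ord('2') − ord('0') = 54

Answer: 57 23 17 55 46 8 30 54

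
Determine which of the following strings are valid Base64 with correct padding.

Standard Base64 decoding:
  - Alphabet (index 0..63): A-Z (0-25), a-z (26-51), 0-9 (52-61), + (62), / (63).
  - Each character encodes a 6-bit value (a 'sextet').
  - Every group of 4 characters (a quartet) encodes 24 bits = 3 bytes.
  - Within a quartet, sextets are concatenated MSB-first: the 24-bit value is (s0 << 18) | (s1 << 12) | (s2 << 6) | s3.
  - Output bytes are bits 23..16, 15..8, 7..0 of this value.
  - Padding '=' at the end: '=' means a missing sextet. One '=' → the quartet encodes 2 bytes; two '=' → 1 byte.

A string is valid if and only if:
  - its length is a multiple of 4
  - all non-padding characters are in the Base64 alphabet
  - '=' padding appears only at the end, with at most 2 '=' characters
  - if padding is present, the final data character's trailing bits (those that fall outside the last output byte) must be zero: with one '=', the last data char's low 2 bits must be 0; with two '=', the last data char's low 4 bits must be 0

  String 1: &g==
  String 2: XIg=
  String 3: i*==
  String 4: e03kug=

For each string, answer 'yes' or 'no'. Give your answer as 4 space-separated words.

String 1: '&g==' → invalid (bad char(s): ['&'])
String 2: 'XIg=' → valid
String 3: 'i*==' → invalid (bad char(s): ['*'])
String 4: 'e03kug=' → invalid (len=7 not mult of 4)

Answer: no yes no no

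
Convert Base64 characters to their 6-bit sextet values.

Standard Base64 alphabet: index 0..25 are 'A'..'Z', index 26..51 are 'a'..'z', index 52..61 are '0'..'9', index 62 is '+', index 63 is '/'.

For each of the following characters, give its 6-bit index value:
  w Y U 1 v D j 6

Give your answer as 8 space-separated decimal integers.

Answer: 48 24 20 53 47 3 35 58

Derivation:
'w': a..z range, 26 + ord('w') − ord('a') = 48
'Y': A..Z range, ord('Y') − ord('A') = 24
'U': A..Z range, ord('U') − ord('A') = 20
'1': 0..9 range, 52 + ord('1') − ord('0') = 53
'v': a..z range, 26 + ord('v') − ord('a') = 47
'D': A..Z range, ord('D') − ord('A') = 3
'j': a..z range, 26 + ord('j') − ord('a') = 35
'6': 0..9 range, 52 + ord('6') − ord('0') = 58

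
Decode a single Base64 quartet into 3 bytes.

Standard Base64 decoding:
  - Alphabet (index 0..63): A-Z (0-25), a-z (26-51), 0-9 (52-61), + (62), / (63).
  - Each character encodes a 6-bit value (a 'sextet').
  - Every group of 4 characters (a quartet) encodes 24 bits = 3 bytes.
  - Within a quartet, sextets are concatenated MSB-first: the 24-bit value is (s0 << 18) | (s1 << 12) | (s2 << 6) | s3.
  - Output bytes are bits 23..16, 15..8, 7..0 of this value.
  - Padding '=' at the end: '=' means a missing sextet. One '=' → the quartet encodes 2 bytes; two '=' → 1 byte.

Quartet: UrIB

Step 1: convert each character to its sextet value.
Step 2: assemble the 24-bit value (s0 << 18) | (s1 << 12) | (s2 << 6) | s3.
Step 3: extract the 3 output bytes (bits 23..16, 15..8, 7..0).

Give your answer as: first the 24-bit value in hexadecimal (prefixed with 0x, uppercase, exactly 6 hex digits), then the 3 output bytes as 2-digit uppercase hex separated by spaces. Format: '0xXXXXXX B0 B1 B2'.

Answer: 0x52B201 52 B2 01

Derivation:
Sextets: U=20, r=43, I=8, B=1
24-bit: (20<<18) | (43<<12) | (8<<6) | 1
      = 0x500000 | 0x02B000 | 0x000200 | 0x000001
      = 0x52B201
Bytes: (v>>16)&0xFF=52, (v>>8)&0xFF=B2, v&0xFF=01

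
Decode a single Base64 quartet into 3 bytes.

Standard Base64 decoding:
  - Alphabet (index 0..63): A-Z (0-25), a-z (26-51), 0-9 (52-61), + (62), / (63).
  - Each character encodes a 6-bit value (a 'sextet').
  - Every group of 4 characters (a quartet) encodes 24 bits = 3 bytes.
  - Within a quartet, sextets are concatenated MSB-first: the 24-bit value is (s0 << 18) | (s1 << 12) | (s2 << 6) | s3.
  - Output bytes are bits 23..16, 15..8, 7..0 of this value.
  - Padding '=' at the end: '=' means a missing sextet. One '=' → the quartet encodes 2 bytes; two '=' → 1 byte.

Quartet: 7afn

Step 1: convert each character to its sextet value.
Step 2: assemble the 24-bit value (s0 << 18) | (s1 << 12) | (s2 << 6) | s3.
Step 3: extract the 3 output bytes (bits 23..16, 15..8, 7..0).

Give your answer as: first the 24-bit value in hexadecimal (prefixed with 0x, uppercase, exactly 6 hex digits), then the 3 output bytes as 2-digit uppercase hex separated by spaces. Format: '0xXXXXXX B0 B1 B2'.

Answer: 0xEDA7E7 ED A7 E7

Derivation:
Sextets: 7=59, a=26, f=31, n=39
24-bit: (59<<18) | (26<<12) | (31<<6) | 39
      = 0xEC0000 | 0x01A000 | 0x0007C0 | 0x000027
      = 0xEDA7E7
Bytes: (v>>16)&0xFF=ED, (v>>8)&0xFF=A7, v&0xFF=E7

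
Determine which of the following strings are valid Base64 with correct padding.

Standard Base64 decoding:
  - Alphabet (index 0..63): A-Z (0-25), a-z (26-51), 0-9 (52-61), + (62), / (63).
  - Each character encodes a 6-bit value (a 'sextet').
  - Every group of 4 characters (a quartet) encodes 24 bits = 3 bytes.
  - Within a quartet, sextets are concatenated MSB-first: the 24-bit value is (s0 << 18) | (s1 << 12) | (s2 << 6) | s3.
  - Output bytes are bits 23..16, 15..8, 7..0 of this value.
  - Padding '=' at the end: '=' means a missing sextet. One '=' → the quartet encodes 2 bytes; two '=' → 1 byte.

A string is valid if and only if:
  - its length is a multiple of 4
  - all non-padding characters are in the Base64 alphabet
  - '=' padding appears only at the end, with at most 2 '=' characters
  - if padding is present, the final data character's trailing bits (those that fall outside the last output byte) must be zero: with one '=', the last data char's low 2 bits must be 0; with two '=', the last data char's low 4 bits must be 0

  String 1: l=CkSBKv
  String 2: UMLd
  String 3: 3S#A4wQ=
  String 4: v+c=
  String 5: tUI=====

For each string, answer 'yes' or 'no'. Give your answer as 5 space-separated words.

String 1: 'l=CkSBKv' → invalid (bad char(s): ['=']; '=' in middle)
String 2: 'UMLd' → valid
String 3: '3S#A4wQ=' → invalid (bad char(s): ['#'])
String 4: 'v+c=' → valid
String 5: 'tUI=====' → invalid (5 pad chars (max 2))

Answer: no yes no yes no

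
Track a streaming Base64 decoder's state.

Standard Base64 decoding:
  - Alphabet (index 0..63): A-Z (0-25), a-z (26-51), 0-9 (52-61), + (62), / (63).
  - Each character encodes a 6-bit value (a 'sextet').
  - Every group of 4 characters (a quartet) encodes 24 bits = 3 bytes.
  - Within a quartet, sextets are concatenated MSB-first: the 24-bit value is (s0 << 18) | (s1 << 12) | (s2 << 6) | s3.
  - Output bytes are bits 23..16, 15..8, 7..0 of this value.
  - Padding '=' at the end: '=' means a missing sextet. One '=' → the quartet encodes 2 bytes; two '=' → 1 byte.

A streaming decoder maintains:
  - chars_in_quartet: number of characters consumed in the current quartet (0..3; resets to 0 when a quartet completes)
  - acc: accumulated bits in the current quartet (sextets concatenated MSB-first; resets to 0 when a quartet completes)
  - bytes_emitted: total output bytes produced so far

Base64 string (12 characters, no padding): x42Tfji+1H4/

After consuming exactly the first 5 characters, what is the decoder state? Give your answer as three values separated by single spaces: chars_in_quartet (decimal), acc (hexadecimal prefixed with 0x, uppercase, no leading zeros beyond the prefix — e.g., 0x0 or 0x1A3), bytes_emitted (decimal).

Answer: 1 0x1F 3

Derivation:
After char 0 ('x'=49): chars_in_quartet=1 acc=0x31 bytes_emitted=0
After char 1 ('4'=56): chars_in_quartet=2 acc=0xC78 bytes_emitted=0
After char 2 ('2'=54): chars_in_quartet=3 acc=0x31E36 bytes_emitted=0
After char 3 ('T'=19): chars_in_quartet=4 acc=0xC78D93 -> emit C7 8D 93, reset; bytes_emitted=3
After char 4 ('f'=31): chars_in_quartet=1 acc=0x1F bytes_emitted=3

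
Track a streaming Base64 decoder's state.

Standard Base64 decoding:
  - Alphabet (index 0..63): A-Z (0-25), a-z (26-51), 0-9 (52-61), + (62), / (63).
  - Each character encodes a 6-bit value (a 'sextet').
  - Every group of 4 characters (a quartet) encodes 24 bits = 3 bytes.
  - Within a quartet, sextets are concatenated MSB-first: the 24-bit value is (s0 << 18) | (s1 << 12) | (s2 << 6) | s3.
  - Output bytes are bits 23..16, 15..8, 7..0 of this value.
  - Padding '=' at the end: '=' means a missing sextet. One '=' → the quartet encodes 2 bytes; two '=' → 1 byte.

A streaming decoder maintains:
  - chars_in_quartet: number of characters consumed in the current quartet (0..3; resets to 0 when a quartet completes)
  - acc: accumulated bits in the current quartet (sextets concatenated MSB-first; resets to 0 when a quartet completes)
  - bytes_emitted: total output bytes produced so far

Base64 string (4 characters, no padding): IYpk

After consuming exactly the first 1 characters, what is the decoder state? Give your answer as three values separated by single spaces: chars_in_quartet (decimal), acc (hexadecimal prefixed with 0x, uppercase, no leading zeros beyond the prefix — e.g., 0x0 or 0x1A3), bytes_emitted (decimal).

Answer: 1 0x8 0

Derivation:
After char 0 ('I'=8): chars_in_quartet=1 acc=0x8 bytes_emitted=0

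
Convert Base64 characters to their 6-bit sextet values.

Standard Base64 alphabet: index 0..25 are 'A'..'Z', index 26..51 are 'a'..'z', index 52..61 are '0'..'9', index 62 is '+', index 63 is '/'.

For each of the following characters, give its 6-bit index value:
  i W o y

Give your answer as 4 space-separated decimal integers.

Answer: 34 22 40 50

Derivation:
'i': a..z range, 26 + ord('i') − ord('a') = 34
'W': A..Z range, ord('W') − ord('A') = 22
'o': a..z range, 26 + ord('o') − ord('a') = 40
'y': a..z range, 26 + ord('y') − ord('a') = 50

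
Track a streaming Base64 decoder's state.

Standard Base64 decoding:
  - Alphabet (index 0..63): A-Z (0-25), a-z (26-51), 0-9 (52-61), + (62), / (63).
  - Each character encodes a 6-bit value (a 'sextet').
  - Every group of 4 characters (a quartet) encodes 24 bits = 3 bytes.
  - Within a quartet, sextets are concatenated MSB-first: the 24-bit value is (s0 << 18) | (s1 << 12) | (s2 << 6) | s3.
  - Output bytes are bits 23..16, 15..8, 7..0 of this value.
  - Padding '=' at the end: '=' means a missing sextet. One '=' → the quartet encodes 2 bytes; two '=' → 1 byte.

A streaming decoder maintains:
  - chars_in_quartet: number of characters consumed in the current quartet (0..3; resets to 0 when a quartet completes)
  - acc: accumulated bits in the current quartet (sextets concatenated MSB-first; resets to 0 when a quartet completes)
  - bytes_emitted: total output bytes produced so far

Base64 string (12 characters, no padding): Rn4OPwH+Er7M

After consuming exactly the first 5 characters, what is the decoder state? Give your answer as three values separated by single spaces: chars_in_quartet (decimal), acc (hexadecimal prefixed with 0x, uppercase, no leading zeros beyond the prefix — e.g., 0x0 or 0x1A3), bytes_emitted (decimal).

Answer: 1 0xF 3

Derivation:
After char 0 ('R'=17): chars_in_quartet=1 acc=0x11 bytes_emitted=0
After char 1 ('n'=39): chars_in_quartet=2 acc=0x467 bytes_emitted=0
After char 2 ('4'=56): chars_in_quartet=3 acc=0x119F8 bytes_emitted=0
After char 3 ('O'=14): chars_in_quartet=4 acc=0x467E0E -> emit 46 7E 0E, reset; bytes_emitted=3
After char 4 ('P'=15): chars_in_quartet=1 acc=0xF bytes_emitted=3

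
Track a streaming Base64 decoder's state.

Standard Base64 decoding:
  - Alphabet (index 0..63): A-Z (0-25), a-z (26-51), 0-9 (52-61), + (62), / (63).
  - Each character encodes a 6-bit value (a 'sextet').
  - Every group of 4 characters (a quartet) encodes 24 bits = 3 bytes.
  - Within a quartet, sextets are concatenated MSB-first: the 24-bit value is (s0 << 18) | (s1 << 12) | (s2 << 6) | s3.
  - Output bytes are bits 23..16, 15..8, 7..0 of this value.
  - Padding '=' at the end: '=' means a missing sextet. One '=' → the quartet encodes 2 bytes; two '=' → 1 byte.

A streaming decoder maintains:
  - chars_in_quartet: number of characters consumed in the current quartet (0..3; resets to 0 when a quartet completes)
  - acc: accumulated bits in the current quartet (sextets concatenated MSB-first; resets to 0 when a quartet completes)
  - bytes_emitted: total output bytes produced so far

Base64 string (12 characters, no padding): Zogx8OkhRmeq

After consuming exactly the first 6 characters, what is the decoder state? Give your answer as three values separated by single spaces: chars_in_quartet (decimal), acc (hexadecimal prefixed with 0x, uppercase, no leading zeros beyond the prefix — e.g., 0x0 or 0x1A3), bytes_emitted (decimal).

Answer: 2 0xF0E 3

Derivation:
After char 0 ('Z'=25): chars_in_quartet=1 acc=0x19 bytes_emitted=0
After char 1 ('o'=40): chars_in_quartet=2 acc=0x668 bytes_emitted=0
After char 2 ('g'=32): chars_in_quartet=3 acc=0x19A20 bytes_emitted=0
After char 3 ('x'=49): chars_in_quartet=4 acc=0x668831 -> emit 66 88 31, reset; bytes_emitted=3
After char 4 ('8'=60): chars_in_quartet=1 acc=0x3C bytes_emitted=3
After char 5 ('O'=14): chars_in_quartet=2 acc=0xF0E bytes_emitted=3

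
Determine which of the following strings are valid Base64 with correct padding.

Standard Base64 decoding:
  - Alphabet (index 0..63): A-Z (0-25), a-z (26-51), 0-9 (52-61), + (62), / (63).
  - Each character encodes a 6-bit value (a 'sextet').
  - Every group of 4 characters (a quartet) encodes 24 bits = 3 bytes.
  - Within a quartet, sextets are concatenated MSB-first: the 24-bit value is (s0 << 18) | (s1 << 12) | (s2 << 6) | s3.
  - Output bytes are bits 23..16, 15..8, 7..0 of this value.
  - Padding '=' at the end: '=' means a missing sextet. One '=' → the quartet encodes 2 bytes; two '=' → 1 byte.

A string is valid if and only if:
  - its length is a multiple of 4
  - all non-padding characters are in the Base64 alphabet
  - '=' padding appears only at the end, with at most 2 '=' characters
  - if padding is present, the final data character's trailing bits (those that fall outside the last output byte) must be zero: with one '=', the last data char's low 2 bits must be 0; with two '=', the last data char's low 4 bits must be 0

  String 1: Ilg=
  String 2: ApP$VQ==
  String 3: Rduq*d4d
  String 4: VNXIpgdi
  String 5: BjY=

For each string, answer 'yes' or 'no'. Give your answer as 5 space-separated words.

Answer: yes no no yes yes

Derivation:
String 1: 'Ilg=' → valid
String 2: 'ApP$VQ==' → invalid (bad char(s): ['$'])
String 3: 'Rduq*d4d' → invalid (bad char(s): ['*'])
String 4: 'VNXIpgdi' → valid
String 5: 'BjY=' → valid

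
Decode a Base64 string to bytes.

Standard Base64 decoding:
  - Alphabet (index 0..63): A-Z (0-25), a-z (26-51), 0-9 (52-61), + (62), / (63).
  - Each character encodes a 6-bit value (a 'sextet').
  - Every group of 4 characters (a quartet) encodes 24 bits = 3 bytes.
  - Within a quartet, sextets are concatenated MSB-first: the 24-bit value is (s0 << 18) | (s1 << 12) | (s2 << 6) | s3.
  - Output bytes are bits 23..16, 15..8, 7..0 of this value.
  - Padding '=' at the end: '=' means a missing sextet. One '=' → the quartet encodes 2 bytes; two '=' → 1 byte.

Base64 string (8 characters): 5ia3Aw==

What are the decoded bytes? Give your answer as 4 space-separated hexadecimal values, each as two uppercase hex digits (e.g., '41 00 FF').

After char 0 ('5'=57): chars_in_quartet=1 acc=0x39 bytes_emitted=0
After char 1 ('i'=34): chars_in_quartet=2 acc=0xE62 bytes_emitted=0
After char 2 ('a'=26): chars_in_quartet=3 acc=0x3989A bytes_emitted=0
After char 3 ('3'=55): chars_in_quartet=4 acc=0xE626B7 -> emit E6 26 B7, reset; bytes_emitted=3
After char 4 ('A'=0): chars_in_quartet=1 acc=0x0 bytes_emitted=3
After char 5 ('w'=48): chars_in_quartet=2 acc=0x30 bytes_emitted=3
Padding '==': partial quartet acc=0x30 -> emit 03; bytes_emitted=4

Answer: E6 26 B7 03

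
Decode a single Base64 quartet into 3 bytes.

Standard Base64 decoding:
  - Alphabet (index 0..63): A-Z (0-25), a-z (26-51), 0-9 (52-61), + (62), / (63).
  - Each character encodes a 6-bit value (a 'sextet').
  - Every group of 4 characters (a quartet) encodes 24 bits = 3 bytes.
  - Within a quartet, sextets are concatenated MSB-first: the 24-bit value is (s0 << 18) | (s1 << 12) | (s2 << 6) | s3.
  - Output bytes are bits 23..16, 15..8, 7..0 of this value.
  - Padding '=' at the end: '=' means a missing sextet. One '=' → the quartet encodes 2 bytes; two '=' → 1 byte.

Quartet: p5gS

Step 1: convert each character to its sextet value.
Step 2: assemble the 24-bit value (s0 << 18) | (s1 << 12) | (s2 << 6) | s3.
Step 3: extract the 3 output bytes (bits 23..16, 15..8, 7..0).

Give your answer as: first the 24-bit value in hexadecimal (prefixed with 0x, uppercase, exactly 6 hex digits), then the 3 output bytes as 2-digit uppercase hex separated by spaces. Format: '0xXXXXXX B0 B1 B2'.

Sextets: p=41, 5=57, g=32, S=18
24-bit: (41<<18) | (57<<12) | (32<<6) | 18
      = 0xA40000 | 0x039000 | 0x000800 | 0x000012
      = 0xA79812
Bytes: (v>>16)&0xFF=A7, (v>>8)&0xFF=98, v&0xFF=12

Answer: 0xA79812 A7 98 12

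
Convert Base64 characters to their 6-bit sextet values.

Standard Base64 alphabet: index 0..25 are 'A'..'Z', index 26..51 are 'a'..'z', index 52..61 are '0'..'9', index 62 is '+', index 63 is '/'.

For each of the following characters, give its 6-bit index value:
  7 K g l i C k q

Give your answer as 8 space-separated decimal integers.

'7': 0..9 range, 52 + ord('7') − ord('0') = 59
'K': A..Z range, ord('K') − ord('A') = 10
'g': a..z range, 26 + ord('g') − ord('a') = 32
'l': a..z range, 26 + ord('l') − ord('a') = 37
'i': a..z range, 26 + ord('i') − ord('a') = 34
'C': A..Z range, ord('C') − ord('A') = 2
'k': a..z range, 26 + ord('k') − ord('a') = 36
'q': a..z range, 26 + ord('q') − ord('a') = 42

Answer: 59 10 32 37 34 2 36 42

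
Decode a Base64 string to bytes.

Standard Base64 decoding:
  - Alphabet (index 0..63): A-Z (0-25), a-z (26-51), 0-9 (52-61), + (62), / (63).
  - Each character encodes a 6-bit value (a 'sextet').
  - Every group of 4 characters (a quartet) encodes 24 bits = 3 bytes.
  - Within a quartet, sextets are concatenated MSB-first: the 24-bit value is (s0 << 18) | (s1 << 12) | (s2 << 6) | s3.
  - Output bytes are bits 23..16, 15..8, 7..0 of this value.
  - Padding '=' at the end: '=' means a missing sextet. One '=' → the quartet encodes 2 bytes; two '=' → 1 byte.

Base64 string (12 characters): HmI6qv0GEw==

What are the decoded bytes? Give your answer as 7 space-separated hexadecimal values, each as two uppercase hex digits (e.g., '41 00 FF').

Answer: 1E 62 3A AA FD 06 13

Derivation:
After char 0 ('H'=7): chars_in_quartet=1 acc=0x7 bytes_emitted=0
After char 1 ('m'=38): chars_in_quartet=2 acc=0x1E6 bytes_emitted=0
After char 2 ('I'=8): chars_in_quartet=3 acc=0x7988 bytes_emitted=0
After char 3 ('6'=58): chars_in_quartet=4 acc=0x1E623A -> emit 1E 62 3A, reset; bytes_emitted=3
After char 4 ('q'=42): chars_in_quartet=1 acc=0x2A bytes_emitted=3
After char 5 ('v'=47): chars_in_quartet=2 acc=0xAAF bytes_emitted=3
After char 6 ('0'=52): chars_in_quartet=3 acc=0x2ABF4 bytes_emitted=3
After char 7 ('G'=6): chars_in_quartet=4 acc=0xAAFD06 -> emit AA FD 06, reset; bytes_emitted=6
After char 8 ('E'=4): chars_in_quartet=1 acc=0x4 bytes_emitted=6
After char 9 ('w'=48): chars_in_quartet=2 acc=0x130 bytes_emitted=6
Padding '==': partial quartet acc=0x130 -> emit 13; bytes_emitted=7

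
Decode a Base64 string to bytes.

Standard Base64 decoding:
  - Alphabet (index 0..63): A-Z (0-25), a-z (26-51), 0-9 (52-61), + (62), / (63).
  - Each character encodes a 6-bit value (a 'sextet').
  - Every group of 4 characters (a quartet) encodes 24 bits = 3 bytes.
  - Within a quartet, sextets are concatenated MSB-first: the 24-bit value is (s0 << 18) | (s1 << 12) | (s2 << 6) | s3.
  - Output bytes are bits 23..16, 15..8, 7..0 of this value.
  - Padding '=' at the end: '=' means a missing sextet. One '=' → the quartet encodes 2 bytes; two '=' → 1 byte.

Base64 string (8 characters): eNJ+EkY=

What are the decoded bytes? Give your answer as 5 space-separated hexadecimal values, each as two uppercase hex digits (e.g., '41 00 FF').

After char 0 ('e'=30): chars_in_quartet=1 acc=0x1E bytes_emitted=0
After char 1 ('N'=13): chars_in_quartet=2 acc=0x78D bytes_emitted=0
After char 2 ('J'=9): chars_in_quartet=3 acc=0x1E349 bytes_emitted=0
After char 3 ('+'=62): chars_in_quartet=4 acc=0x78D27E -> emit 78 D2 7E, reset; bytes_emitted=3
After char 4 ('E'=4): chars_in_quartet=1 acc=0x4 bytes_emitted=3
After char 5 ('k'=36): chars_in_quartet=2 acc=0x124 bytes_emitted=3
After char 6 ('Y'=24): chars_in_quartet=3 acc=0x4918 bytes_emitted=3
Padding '=': partial quartet acc=0x4918 -> emit 12 46; bytes_emitted=5

Answer: 78 D2 7E 12 46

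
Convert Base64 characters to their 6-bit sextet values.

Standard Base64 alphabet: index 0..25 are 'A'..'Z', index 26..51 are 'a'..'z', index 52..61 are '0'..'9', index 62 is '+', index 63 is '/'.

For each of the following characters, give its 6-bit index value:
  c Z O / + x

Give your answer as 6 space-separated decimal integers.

'c': a..z range, 26 + ord('c') − ord('a') = 28
'Z': A..Z range, ord('Z') − ord('A') = 25
'O': A..Z range, ord('O') − ord('A') = 14
'/': index 63
'+': index 62
'x': a..z range, 26 + ord('x') − ord('a') = 49

Answer: 28 25 14 63 62 49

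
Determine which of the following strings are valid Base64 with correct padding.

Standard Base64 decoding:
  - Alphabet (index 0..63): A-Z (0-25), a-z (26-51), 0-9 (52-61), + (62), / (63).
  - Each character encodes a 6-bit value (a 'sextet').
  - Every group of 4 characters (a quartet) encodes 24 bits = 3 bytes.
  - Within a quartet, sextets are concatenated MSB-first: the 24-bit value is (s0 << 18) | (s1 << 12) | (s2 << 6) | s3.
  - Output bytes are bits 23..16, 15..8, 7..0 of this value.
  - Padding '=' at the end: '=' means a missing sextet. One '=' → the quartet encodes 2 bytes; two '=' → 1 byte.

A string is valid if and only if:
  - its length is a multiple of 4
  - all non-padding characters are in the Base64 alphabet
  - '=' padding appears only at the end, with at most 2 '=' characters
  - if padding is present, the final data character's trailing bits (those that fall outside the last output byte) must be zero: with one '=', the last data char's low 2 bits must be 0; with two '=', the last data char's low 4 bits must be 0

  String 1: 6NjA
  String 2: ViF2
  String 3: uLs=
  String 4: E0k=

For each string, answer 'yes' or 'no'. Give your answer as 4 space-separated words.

String 1: '6NjA' → valid
String 2: 'ViF2' → valid
String 3: 'uLs=' → valid
String 4: 'E0k=' → valid

Answer: yes yes yes yes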